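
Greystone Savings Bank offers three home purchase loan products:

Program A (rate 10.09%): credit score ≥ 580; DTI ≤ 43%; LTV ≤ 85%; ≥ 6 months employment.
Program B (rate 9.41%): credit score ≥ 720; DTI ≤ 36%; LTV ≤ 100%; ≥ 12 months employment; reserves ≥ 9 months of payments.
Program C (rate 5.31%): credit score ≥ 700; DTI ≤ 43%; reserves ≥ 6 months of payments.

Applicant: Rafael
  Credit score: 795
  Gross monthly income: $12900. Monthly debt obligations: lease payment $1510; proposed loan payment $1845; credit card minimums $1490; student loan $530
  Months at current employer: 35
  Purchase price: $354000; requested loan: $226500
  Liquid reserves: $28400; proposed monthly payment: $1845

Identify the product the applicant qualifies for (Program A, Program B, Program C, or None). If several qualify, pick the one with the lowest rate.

Total debts = (1,510 + 1,845 + 1,490 + 530) = 5,375; DTI = 5,375/12,900 = 41.7%.
LTV = 226,500/354,000 = 64%.
Reserves = 28,400/1,845 = 15.4 months.
Program A: score 795 ≥ 580; DTI 41.7% ≤ 43%; LTV 64% ≤ 85%; employment 35 ≥ 6 mo → qualifies.
Program B: score 795 ≥ 720; DTI 41.7% > 36%; LTV 64% ≤ 100%; employment 35 ≥ 12 mo; reserves 15.4 ≥ 9 mo → does not qualify.
Program C: score 795 ≥ 700; DTI 41.7% ≤ 43%; reserves 15.4 ≥ 6 mo → qualifies.
Qualifying: Program A, Program C. Lowest rate is 5.31% → Program C.

Program C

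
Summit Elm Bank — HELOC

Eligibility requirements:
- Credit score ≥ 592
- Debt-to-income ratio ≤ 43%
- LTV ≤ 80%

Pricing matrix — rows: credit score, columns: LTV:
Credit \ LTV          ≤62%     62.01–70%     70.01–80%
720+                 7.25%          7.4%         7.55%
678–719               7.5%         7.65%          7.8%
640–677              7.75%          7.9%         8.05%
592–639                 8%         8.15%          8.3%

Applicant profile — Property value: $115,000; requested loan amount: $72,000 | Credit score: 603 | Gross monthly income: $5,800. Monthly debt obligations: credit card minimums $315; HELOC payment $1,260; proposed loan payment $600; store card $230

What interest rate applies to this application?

Credit score 603 ≥ 592; Total monthly debts = (315 + 1,260 + 600 + 230) = 2,405. DTI = 2,405/5,800 = 41.5% ≤ 43%
LTV: 72,000 ÷ 115,000 = 62.6%, within 80% cap
Credit 603 → row 592–639; LTV 62.6% → column 62.01–70%. Grid cell → 8.15%.

8.15%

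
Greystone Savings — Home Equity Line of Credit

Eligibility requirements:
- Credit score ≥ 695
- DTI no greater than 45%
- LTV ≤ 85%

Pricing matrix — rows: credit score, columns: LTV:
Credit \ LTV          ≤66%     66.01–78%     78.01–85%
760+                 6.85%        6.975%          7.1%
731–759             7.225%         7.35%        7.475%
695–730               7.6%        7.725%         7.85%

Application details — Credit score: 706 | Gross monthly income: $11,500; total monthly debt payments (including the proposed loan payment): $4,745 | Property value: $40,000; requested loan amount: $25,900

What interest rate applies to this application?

Credit score 706 ≥ 695; Debt-to-income = 4,745/11,500 = 41.3% — meets 45% limit
LTV = 25,900/40,000 = 64.8% ≤ 85%
Score 706 is in the 695–730 band; LTV 64.8% is in the ≤66% band → 7.6%.

7.6%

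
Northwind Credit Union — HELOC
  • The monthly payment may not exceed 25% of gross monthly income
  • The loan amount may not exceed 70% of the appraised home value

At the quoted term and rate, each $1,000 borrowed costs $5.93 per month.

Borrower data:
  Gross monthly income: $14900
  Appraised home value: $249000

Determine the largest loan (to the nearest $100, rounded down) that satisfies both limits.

Payment cap: 25% × $14,900 = $3,725/month.
At $5.93 per $1,000, that supports 3,725/5.93 × 1,000 ≈ $628,161 → $628,100.
LTV cap: 70% × $249,000 = $174,300 → $174,300.
Binding constraint: loan-to-value.

$174,300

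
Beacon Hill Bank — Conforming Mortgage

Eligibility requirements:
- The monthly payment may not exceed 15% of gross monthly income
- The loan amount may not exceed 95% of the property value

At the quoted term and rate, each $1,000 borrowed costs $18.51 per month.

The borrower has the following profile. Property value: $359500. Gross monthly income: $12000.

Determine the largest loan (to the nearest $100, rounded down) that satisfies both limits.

$97,200

Payment cap: 15% × $12,000 = $1,800/month.
At $18.51 per $1,000, that supports 1,800/18.51 × 1,000 ≈ $97,244 → $97,200.
LTV cap: 95% × $359,500 = $341,525 → $341,500.
Binding constraint: payment-to-income.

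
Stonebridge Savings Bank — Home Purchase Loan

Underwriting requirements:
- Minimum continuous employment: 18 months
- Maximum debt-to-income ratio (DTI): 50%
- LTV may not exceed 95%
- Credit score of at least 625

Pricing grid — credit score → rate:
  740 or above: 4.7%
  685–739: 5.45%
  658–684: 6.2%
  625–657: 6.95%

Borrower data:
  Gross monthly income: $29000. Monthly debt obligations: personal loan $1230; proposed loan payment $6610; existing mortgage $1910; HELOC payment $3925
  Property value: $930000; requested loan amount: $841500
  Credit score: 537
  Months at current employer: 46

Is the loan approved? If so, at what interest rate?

Credit score 537 < 625 (below minimum)
Employment 46 ≥ 18 months
Total monthly debts = (1,230 + 6,610 + 1,910 + 3,925) = 13,675. Debt-to-income = 13,675/29,000 = 47.2% — meets 50% limit
LTV: 841,500 ÷ 930,000 = 90.5%, within 95% cap
Not all requirements met → denied.

Denied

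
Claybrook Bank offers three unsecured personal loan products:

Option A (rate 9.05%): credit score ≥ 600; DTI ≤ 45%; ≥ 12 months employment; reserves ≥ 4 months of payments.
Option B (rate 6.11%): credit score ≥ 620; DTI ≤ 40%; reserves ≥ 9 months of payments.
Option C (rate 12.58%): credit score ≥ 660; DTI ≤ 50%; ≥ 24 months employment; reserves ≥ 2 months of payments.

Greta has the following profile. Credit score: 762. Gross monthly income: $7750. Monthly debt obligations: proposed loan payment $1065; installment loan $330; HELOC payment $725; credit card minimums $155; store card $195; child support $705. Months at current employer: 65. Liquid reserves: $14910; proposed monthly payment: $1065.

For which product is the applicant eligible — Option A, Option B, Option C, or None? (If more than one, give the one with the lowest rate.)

Total debts = (1,065 + 330 + 725 + 155 + 195 + 705) = 3,175; DTI = 3,175/7,750 = 41%.
Reserves = 14,910/1,065 = 14.0 months.
Option A: score 762 ≥ 600; DTI 41% ≤ 45%; employment 65 ≥ 12 mo; reserves 14.0 ≥ 4 mo → qualifies.
Option B: score 762 ≥ 620; DTI 41% > 40%; reserves 14.0 ≥ 9 mo → does not qualify.
Option C: score 762 ≥ 660; DTI 41% ≤ 50%; employment 65 ≥ 24 mo; reserves 14.0 ≥ 2 mo → qualifies.
Qualifying: Option A, Option C. Lowest rate is 9.05% → Option A.

Option A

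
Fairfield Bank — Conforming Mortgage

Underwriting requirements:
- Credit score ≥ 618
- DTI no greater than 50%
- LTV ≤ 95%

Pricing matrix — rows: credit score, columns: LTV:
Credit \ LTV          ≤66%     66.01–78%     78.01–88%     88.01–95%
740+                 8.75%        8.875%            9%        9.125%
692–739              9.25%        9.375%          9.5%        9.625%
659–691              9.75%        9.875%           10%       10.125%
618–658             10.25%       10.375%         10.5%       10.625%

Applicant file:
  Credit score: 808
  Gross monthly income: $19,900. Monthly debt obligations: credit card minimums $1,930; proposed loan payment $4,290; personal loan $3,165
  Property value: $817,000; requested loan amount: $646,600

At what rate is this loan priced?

9%

Credit score 808 ≥ 618; Total monthly debts = (1,930 + 4,290 + 3,165) = 9,385. DTI: 9,385 ÷ 19,900 = 47.2%, within the 50% cap
LTV = 646,600/817,000 = 79.1% ≤ 95%
Score 808 is in the 740+ band; LTV 79.1% is in the 78.01–88% band → 9%.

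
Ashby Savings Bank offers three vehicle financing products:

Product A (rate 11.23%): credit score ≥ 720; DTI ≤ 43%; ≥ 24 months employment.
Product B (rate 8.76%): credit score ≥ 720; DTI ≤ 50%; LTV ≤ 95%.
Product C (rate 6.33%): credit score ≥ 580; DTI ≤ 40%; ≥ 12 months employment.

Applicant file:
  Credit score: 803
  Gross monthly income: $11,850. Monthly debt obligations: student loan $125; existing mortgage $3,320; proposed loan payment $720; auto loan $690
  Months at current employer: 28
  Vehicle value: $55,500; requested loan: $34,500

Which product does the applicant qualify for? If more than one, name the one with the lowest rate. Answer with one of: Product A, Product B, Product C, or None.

Total debts = (125 + 3,320 + 720 + 690) = 4,855; DTI = 4,855/11,850 = 41%.
LTV = 34,500/55,500 = 62.2%.
Product A: score 803 ≥ 720; DTI 41% ≤ 43%; employment 28 ≥ 24 mo → qualifies.
Product B: score 803 ≥ 720; DTI 41% ≤ 50%; LTV 62.2% ≤ 95% → qualifies.
Product C: score 803 ≥ 580; DTI 41% > 40%; employment 28 ≥ 12 mo → does not qualify.
Qualifying: Product A, Product B. Lowest rate is 8.76% → Product B.

Product B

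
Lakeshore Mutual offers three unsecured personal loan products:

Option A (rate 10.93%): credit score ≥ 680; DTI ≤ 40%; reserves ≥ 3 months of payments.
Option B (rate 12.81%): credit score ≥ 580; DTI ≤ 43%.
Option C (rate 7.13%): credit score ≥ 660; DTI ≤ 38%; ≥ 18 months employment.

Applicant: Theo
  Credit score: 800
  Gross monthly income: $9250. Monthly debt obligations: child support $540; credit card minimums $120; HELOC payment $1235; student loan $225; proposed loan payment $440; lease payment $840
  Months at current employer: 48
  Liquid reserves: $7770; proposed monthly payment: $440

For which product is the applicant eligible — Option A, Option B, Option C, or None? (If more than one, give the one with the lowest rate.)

Total debts = (540 + 120 + 1,235 + 225 + 440 + 840) = 3,400; DTI = 3,400/9,250 = 36.8%.
Reserves = 7,770/440 = 17.7 months.
Option A: score 800 ≥ 680; DTI 36.8% ≤ 40%; reserves 17.7 ≥ 3 mo → qualifies.
Option B: score 800 ≥ 580; DTI 36.8% ≤ 43% → qualifies.
Option C: score 800 ≥ 660; DTI 36.8% ≤ 38%; employment 48 ≥ 18 mo → qualifies.
Qualifying: Option A, Option B, Option C. Lowest rate is 7.13% → Option C.

Option C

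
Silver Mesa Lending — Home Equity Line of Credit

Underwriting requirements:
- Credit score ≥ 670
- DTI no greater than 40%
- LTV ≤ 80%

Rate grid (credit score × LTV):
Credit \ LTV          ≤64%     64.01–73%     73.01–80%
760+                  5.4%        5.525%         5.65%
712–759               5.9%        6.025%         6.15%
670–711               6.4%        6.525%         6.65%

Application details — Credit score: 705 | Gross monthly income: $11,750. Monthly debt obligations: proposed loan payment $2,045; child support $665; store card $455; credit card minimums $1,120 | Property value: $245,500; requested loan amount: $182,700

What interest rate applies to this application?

Credit score 705 ≥ 670; Total monthly debts = (2,045 + 665 + 455 + 1,120) = 4,285. DTI: 4,285 ÷ 11,750 = 36.5%, within the 40% cap
LTV = 182,700/245,500 = 74.4% ≤ 80%
Credit 705 → row 670–711; LTV 74.4% → column 73.01–80%. Grid cell → 6.65%.

6.65%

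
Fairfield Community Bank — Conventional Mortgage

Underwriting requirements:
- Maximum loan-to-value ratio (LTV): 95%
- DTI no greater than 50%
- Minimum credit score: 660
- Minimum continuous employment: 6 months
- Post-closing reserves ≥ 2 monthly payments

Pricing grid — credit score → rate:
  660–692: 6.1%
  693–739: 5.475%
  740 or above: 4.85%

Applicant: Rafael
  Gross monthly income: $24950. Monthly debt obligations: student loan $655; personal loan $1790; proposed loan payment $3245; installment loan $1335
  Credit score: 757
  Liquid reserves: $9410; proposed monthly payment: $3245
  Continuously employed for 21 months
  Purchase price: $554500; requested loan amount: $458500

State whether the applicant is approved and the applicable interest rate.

Approved at 4.85%

Credit score 757 ≥ 660 (meets minimum)
LTV: 458,500 ÷ 554,500 = 82.7%, within 95% cap
Liquid reserves cover 9,410/3,245 = 2.9 months — ≥ 2 required
Total monthly debts = (655 + 1,790 + 3,245 + 1,335) = 7,025. Debt-to-income = 7,025/24,950 = 28.2% — meets 50% limit
Employment 21 ≥ 6 months
All requirements met. Score 757 falls in the 740 or above tier → 4.85%.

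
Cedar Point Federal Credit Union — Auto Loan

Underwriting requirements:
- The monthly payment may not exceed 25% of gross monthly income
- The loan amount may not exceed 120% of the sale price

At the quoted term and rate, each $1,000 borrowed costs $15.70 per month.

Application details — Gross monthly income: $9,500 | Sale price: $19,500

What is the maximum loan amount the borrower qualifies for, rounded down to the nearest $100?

$23,400

Payment cap: 25% × $9,500 = $2,375/month.
At $15.70 per $1,000, that supports 2,375/15.70 × 1,000 ≈ $151,273 → $151,200.
LTV cap: 120% × $19,500 = $23,400 → $23,400.
Binding constraint: loan-to-value.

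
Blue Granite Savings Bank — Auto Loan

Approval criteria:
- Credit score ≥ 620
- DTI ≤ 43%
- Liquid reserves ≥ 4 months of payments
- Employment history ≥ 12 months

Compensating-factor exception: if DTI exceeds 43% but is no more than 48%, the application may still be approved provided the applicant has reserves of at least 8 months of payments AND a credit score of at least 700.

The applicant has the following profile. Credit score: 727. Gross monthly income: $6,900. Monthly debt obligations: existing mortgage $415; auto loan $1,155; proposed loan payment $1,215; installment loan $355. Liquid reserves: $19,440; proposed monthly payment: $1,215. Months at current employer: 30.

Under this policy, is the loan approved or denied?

Approved

Credit score 727 ≥ 620 (meets base)
Total debts = (415 + 1,155 + 1,215 + 355) = 3,140. DTI = 3,140/6,900 = 45.5% > 43% — standard DTI limit exceeded.
Reserves: 19,440 ÷ 1,215 = 16.0 months (meets 4-month minimum)
Employment 30 ≥ 12 months
DTI 45.5% is within the 43%–48% exception band; checking compensating factors.
Reserves 16.0 ≥ 8 months; credit score 727 ≥ 700.
Both override conditions satisfied; DTI exception granted.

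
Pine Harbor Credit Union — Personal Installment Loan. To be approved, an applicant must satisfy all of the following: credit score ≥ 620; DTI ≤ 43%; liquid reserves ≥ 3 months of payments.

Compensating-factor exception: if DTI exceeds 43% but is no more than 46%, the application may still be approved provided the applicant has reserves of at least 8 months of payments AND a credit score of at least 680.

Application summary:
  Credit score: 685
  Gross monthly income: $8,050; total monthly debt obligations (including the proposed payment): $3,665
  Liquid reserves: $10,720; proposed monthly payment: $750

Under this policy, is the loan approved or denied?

Approved

Credit score 685 ≥ 620 (meets base)
DTI = 3,665/8,050 = 45.5% > 43% — standard DTI limit exceeded.
Reserves = 10,720/750 = 14.3 months ≥ 3
DTI 45.5% is within the 43%–46% exception band; checking compensating factors.
Override check — reserves: 14.3 mo (ok); score: 685 (ok).
Both override conditions satisfied; DTI exception granted.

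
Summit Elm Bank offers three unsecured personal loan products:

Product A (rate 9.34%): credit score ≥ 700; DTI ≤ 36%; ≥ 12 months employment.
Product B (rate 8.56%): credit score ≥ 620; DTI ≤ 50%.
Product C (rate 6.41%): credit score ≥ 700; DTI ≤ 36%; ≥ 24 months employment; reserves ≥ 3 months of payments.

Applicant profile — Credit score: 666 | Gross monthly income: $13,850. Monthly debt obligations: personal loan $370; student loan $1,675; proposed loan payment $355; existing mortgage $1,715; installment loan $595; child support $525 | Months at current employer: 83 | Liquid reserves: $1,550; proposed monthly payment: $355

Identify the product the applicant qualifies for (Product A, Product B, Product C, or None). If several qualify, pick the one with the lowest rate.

Product B

Total debts = (370 + 1,675 + 355 + 1,715 + 595 + 525) = 5,235; DTI = 5,235/13,850 = 37.8%.
Reserves = 1,550/355 = 4.4 months.
Product A: score 666 < 700; DTI 37.8% > 36%; employment 83 ≥ 12 mo → does not qualify.
Product B: score 666 ≥ 620; DTI 37.8% ≤ 50% → qualifies.
Product C: score 666 < 700; DTI 37.8% > 36%; employment 83 ≥ 24 mo; reserves 4.4 ≥ 3 mo → does not qualify.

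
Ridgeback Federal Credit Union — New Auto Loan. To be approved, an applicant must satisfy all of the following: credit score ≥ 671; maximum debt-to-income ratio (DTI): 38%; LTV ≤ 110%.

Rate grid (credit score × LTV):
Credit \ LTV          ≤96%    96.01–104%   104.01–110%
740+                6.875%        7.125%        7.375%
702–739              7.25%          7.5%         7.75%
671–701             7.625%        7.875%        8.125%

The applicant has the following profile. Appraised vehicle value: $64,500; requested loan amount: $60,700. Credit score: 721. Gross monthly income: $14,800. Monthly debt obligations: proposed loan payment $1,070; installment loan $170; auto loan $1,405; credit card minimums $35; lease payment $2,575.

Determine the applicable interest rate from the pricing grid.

7.25%

Credit score 721 ≥ 671; Total monthly debts = (1,070 + 170 + 1,405 + 35 + 2,575) = 5,255. DTI = 5,255/14,800 = 35.5% ≤ 38%
Loan-to-value = 60,700/64,500 = 94.1% — pass (110% max)
Score 721 is in the 702–739 band; LTV 94.1% is in the ≤96% band → 7.25%.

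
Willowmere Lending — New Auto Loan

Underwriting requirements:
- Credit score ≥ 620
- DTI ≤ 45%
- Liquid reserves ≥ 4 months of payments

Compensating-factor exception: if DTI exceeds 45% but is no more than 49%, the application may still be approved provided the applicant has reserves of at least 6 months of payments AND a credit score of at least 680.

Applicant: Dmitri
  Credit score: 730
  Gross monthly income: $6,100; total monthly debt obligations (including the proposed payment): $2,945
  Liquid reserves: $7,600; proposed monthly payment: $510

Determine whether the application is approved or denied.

Credit score 730 ≥ 620 (meets base)
DTI = 2,945/6,100 = 48.3% > 45% — standard DTI limit exceeded.
Reserves: 7,600 ÷ 510 = 14.9 months (meets 4-month minimum)
48.3% falls in the override range (45%–49%), so the compensating-factor test applies.
Override check — reserves: 14.9 mo (ok); score: 730 (ok).
Both override conditions satisfied; DTI exception granted.

Approved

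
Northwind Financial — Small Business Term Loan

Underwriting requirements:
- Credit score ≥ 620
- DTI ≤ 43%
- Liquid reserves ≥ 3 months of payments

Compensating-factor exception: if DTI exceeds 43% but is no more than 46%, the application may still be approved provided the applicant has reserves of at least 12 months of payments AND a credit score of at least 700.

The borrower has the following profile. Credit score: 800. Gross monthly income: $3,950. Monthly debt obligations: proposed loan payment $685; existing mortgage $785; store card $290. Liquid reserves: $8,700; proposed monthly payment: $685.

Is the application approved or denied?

Credit score 800 ≥ 620 (meets base)
Total debts = (685 + 785 + 290) = 1,760. DTI: 1,760 ÷ 3,950 = 44.6%, over the 43% base limit.
Reserves = 8,700/685 = 12.7 months ≥ 3
44.6% falls in the override range (43%–46%), so the compensating-factor test applies.
Reserves 12.7 ≥ 12 months; credit score 800 ≥ 700.
Both compensating conditions met → exception applies.

Approved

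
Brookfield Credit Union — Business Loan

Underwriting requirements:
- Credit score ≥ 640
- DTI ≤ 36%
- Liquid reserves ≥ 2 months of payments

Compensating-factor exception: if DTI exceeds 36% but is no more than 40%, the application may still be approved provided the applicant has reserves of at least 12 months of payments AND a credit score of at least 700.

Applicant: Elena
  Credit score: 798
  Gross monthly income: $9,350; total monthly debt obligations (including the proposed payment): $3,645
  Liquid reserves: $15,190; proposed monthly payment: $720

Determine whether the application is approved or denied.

Credit score 798 ≥ 640 (meets base)
DTI = 3,645/9,350 = 39% > 36% — standard DTI limit exceeded.
Liquid reserves cover 15,190/720 = 21.1 months — ≥ 2 required
39% falls in the override range (36%–40%), so the compensating-factor test applies.
Override check — reserves: 21.1 mo (ok); score: 798 (ok).
Both compensating conditions met → exception applies.

Approved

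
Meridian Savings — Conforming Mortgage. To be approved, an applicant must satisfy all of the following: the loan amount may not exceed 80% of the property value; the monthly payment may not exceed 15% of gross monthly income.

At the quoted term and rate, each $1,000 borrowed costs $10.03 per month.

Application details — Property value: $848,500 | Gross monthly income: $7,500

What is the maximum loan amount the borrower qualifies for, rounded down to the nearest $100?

$112,100

Payment cap: 15% × $7,500 = $1,125/month.
At $10.03 per $1,000, that supports 1,125/10.03 × 1,000 ≈ $112,163 → $112,100.
LTV cap: 80% × $848,500 = $678,800 → $678,800.
Binding constraint: payment-to-income.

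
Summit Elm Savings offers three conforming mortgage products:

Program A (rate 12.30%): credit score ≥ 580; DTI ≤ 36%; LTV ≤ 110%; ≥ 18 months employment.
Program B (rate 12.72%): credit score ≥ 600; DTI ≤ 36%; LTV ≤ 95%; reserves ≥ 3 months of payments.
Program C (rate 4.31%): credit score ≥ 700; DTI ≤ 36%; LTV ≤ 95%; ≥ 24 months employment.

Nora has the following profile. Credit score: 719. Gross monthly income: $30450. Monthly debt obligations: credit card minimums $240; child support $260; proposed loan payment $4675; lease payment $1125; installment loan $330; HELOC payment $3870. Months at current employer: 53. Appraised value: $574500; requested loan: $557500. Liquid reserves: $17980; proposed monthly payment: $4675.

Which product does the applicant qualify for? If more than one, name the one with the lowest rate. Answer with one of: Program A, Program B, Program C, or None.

Program A

Total debts = (240 + 260 + 4,675 + 1,125 + 330 + 3,870) = 10,500; DTI = 10,500/30,450 = 34.5%.
LTV = 557,500/574,500 = 97%.
Reserves = 17,980/4,675 = 3.8 months.
Program A: score 719 ≥ 580; DTI 34.5% ≤ 36%; LTV 97% ≤ 110%; employment 53 ≥ 18 mo → qualifies.
Program B: score 719 ≥ 600; DTI 34.5% ≤ 36%; LTV 97% > 95%; reserves 3.8 ≥ 3 mo → does not qualify.
Program C: score 719 ≥ 700; DTI 34.5% ≤ 36%; LTV 97% > 95%; employment 53 ≥ 24 mo → does not qualify.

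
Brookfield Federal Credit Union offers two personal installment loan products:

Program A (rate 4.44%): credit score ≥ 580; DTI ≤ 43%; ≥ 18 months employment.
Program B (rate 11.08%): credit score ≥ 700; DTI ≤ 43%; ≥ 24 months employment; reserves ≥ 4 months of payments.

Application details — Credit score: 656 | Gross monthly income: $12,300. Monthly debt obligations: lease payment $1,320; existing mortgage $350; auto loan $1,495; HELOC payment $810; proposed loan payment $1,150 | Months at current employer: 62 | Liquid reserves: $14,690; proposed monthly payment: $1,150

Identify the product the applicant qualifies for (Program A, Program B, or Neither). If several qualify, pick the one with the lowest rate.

Total debts = (1,320 + 350 + 1,495 + 810 + 1,150) = 5,125; DTI = 5,125/12,300 = 41.7%.
Reserves = 14,690/1,150 = 12.8 months.
Program A: score 656 ≥ 580; DTI 41.7% ≤ 43%; employment 62 ≥ 18 mo → qualifies.
Program B: score 656 < 700; DTI 41.7% ≤ 43%; employment 62 ≥ 24 mo; reserves 12.8 ≥ 4 mo → does not qualify.

Program A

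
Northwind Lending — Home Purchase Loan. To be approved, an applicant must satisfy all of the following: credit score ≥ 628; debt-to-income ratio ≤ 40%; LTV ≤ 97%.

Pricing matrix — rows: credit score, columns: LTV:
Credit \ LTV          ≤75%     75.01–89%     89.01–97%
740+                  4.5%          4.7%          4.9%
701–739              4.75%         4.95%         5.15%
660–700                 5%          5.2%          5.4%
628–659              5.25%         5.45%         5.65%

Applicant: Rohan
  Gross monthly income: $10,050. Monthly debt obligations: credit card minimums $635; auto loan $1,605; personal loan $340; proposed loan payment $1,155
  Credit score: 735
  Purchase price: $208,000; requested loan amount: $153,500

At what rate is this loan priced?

Credit score 735 ≥ 628; Total monthly debts = (635 + 1,605 + 340 + 1,155) = 3,735. Debt-to-income = 3,735/10,050 = 37.2% — meets 40% limit
LTV = 153,500/208,000 = 73.8% ≤ 97%
Row: 735 falls in 701–739. Column: 73.8% falls in ≤75%. Rate = 4.75%.

4.75%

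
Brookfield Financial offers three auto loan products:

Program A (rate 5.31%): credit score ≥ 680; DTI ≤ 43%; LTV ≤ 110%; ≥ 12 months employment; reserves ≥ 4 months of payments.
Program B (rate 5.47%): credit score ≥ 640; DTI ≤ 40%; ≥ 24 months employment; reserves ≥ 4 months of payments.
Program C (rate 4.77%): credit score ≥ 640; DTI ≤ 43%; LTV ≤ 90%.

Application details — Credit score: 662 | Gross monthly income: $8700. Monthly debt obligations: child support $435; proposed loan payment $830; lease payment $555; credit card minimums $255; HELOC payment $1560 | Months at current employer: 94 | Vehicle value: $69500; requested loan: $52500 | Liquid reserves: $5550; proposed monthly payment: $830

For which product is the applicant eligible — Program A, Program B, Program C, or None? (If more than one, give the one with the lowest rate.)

Total debts = (435 + 830 + 555 + 255 + 1,560) = 3,635; DTI = 3,635/8,700 = 41.8%.
LTV = 52,500/69,500 = 75.5%.
Reserves = 5,550/830 = 6.7 months.
Program A: score 662 < 680; DTI 41.8% ≤ 43%; LTV 75.5% ≤ 110%; employment 94 ≥ 12 mo; reserves 6.7 ≥ 4 mo → does not qualify.
Program B: score 662 ≥ 640; DTI 41.8% > 40%; employment 94 ≥ 24 mo; reserves 6.7 ≥ 4 mo → does not qualify.
Program C: score 662 ≥ 640; DTI 41.8% ≤ 43%; LTV 75.5% ≤ 90% → qualifies.

Program C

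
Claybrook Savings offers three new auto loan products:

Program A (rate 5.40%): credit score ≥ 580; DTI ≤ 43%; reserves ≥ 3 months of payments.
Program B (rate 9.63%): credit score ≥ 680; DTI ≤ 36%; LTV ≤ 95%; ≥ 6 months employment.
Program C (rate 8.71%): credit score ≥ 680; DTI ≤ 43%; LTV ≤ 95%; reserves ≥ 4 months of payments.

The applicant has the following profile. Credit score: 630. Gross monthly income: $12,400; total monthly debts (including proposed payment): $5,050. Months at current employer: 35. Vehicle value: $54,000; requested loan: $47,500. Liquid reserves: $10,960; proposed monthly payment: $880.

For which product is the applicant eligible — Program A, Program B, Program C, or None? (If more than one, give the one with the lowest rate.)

DTI = 5,050/12,400 = 40.7%.
LTV = 47,500/54,000 = 88%.
Reserves = 10,960/880 = 12.5 months.
Program A: score 630 ≥ 580; DTI 40.7% ≤ 43%; reserves 12.5 ≥ 3 mo → qualifies.
Program B: score 630 < 680; DTI 40.7% > 36%; LTV 88% ≤ 95%; employment 35 ≥ 6 mo → does not qualify.
Program C: score 630 < 680; DTI 40.7% ≤ 43%; LTV 88% ≤ 95%; reserves 12.5 ≥ 4 mo → does not qualify.

Program A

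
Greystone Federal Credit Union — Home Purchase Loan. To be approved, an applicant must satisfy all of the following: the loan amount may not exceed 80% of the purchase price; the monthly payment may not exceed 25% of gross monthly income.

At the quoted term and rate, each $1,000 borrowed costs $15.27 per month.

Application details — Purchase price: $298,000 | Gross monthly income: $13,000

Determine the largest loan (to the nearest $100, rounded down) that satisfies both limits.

$212,800

Payment cap: 25% × $13,000 = $3,250/month.
At $15.27 per $1,000, that supports 3,250/15.27 × 1,000 ≈ $212,835 → $212,800.
LTV cap: 80% × $298,000 = $238,400 → $238,400.
Binding constraint: payment-to-income.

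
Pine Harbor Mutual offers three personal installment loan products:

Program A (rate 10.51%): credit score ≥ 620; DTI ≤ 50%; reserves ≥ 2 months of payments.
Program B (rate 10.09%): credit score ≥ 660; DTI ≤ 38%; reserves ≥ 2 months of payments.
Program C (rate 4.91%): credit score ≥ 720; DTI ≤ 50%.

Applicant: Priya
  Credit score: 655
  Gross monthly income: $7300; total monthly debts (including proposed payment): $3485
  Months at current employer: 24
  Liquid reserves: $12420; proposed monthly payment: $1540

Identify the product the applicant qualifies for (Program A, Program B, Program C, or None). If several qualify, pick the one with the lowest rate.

Program A

DTI = 3,485/7,300 = 47.7%.
Reserves = 12,420/1,540 = 8.1 months.
Program A: score 655 ≥ 620; DTI 47.7% ≤ 50%; reserves 8.1 ≥ 2 mo → qualifies.
Program B: score 655 < 660; DTI 47.7% > 38%; reserves 8.1 ≥ 2 mo → does not qualify.
Program C: score 655 < 720; DTI 47.7% ≤ 50% → does not qualify.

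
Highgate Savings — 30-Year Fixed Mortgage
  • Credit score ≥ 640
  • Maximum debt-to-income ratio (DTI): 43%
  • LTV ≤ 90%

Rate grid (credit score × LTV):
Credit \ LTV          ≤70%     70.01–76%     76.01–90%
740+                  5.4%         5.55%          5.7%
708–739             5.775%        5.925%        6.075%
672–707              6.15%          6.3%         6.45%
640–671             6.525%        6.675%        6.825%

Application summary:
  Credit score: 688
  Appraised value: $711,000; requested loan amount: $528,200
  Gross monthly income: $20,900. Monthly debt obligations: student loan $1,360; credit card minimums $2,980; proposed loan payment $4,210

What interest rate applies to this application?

Credit score 688 ≥ 640; Total monthly debts = (1,360 + 2,980 + 4,210) = 8,550. DTI: 8,550 ÷ 20,900 = 40.9%, within the 43% cap
Loan-to-value = 528,200/711,000 = 74.3% — pass (90% max)
Credit 688 → row 672–707; LTV 74.3% → column 70.01–76%. Grid cell → 6.3%.

6.3%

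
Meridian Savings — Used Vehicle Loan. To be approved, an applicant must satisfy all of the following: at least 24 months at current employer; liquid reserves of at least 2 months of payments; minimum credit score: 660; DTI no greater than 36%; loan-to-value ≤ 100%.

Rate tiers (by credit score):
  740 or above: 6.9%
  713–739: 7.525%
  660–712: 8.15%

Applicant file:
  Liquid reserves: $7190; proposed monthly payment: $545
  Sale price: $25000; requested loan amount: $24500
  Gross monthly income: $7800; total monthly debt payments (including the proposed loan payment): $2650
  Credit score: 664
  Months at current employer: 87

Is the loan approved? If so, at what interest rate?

Approved at 8.15%

Credit score 664 ≥ 660 (meets minimum)
Loan-to-value = 24,500/25,000 = 98% — pass (100% max)
DTI = 2,650/7,800 = 34% ≤ 36%
Liquid reserves cover 7,190/545 = 13.2 months — ≥ 2 required
Employment 87 ≥ 24 months
All requirements met. Score 664 falls in the 660–712 tier → 8.15%.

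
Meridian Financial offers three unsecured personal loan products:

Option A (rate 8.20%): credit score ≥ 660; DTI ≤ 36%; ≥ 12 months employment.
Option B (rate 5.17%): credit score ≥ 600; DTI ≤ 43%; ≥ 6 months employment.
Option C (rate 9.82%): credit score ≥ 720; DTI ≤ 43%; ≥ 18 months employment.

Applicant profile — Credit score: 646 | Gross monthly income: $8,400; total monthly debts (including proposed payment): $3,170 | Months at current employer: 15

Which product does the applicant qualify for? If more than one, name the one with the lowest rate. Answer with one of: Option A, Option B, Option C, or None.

DTI = 3,170/8,400 = 37.7%.
Option A: score 646 < 660; DTI 37.7% > 36%; employment 15 ≥ 12 mo → does not qualify.
Option B: score 646 ≥ 600; DTI 37.7% ≤ 43%; employment 15 ≥ 6 mo → qualifies.
Option C: score 646 < 720; DTI 37.7% ≤ 43%; employment 15 < 18 mo → does not qualify.

Option B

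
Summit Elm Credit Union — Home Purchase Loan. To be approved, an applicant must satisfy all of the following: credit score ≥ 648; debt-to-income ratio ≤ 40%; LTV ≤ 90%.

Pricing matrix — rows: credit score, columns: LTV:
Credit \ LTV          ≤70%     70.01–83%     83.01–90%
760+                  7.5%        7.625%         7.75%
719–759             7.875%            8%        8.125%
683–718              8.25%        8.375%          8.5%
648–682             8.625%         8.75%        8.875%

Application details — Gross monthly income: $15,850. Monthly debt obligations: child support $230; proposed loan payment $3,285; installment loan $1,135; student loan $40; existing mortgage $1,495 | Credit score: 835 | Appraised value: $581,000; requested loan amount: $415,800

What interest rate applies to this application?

7.625%

Credit score 835 ≥ 648; Total monthly debts = (230 + 3,285 + 1,135 + 40 + 1,495) = 6,185. DTI: 6,185 ÷ 15,850 = 39%, within the 40% cap
Loan-to-value = 415,800/581,000 = 71.6% — pass (90% max)
Row: 835 falls in 760+. Column: 71.6% falls in 70.01–83%. Rate = 7.625%.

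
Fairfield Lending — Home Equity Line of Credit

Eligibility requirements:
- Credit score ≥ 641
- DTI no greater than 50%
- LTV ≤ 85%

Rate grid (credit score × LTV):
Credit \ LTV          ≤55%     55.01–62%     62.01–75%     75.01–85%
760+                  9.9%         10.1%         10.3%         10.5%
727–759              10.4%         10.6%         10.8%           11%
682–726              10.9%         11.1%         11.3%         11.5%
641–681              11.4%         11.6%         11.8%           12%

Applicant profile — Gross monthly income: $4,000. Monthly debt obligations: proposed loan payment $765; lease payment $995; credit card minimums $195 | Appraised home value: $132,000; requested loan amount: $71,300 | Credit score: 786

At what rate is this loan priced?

9.9%

Credit score 786 ≥ 641; Total monthly debts = (765 + 995 + 195) = 1,955. Debt-to-income = 1,955/4,000 = 48.9% — meets 50% limit
Loan-to-value = 71,300/132,000 = 54% — pass (85% max)
Score 786 is in the 760+ band; LTV 54% is in the ≤55% band → 9.9%.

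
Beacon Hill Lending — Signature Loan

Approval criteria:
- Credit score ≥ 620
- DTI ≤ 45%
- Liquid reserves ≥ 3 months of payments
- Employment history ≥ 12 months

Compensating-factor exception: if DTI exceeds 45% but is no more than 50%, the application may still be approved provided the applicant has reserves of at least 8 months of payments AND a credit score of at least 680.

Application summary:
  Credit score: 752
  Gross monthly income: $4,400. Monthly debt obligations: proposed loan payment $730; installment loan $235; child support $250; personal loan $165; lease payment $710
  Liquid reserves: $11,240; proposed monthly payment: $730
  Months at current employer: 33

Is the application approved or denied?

Approved

Credit score 752 ≥ 620 (meets base)
Total debts = (730 + 235 + 250 + 165 + 710) = 2,090. DTI = 2,090/4,400 = 47.5% > 45% — standard DTI limit exceeded.
Reserves = 11,240/730 = 15.4 months ≥ 3
Employment 33 ≥ 12 months
DTI 47.5% is within the 45%–50% exception band; checking compensating factors.
Reserves 15.4 ≥ 8 months; credit score 752 ≥ 680.
Both compensating conditions met → exception applies.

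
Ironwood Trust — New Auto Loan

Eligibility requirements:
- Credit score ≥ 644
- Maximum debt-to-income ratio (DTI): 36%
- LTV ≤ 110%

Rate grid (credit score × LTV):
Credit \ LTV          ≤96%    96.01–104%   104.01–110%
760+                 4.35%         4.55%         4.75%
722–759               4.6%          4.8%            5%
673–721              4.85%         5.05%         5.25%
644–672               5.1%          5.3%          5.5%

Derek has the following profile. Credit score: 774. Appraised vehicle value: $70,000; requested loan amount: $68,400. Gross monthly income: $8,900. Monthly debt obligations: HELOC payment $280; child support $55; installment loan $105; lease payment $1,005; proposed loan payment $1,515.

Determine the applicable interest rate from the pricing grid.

Credit score 774 ≥ 644; Total monthly debts = (280 + 55 + 105 + 1,005 + 1,515) = 2,960. Debt-to-income = 2,960/8,900 = 33.3% — meets 36% limit
Loan-to-value = 68,400/70,000 = 97.7% — pass (110% max)
Score 774 is in the 760+ band; LTV 97.7% is in the 96.01–104% band → 4.55%.

4.55%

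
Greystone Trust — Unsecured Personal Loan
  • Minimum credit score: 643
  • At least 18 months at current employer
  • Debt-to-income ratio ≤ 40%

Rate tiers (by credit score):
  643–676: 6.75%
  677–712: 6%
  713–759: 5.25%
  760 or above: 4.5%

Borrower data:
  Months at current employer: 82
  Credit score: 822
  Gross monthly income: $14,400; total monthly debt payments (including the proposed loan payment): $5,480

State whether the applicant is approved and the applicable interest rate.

Approved at 4.5%

Credit score 822 ≥ 643 (meets minimum)
Employment 82 ≥ 18 months
DTI = 5,480/14,400 = 38.1% ≤ 40%
All requirements met. Score 822 falls in the 760 or above tier → 4.5%.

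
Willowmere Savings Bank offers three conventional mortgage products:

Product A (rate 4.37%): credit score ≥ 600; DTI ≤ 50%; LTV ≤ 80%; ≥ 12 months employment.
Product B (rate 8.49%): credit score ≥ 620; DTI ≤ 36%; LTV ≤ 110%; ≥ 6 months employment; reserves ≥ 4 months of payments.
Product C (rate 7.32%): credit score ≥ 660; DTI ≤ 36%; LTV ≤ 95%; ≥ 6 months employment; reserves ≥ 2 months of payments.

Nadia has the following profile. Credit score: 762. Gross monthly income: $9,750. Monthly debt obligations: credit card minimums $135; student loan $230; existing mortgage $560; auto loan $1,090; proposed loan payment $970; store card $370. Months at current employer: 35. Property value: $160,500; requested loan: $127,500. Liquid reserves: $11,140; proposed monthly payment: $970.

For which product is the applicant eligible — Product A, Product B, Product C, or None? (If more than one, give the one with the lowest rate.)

Total debts = (135 + 230 + 560 + 1,090 + 970 + 370) = 3,355; DTI = 3,355/9,750 = 34.4%.
LTV = 127,500/160,500 = 79.4%.
Reserves = 11,140/970 = 11.5 months.
Product A: score 762 ≥ 600; DTI 34.4% ≤ 50%; LTV 79.4% ≤ 80%; employment 35 ≥ 12 mo → qualifies.
Product B: score 762 ≥ 620; DTI 34.4% ≤ 36%; LTV 79.4% ≤ 110%; employment 35 ≥ 6 mo; reserves 11.5 ≥ 4 mo → qualifies.
Product C: score 762 ≥ 660; DTI 34.4% ≤ 36%; LTV 79.4% ≤ 95%; employment 35 ≥ 6 mo; reserves 11.5 ≥ 2 mo → qualifies.
Qualifying: Product A, Product B, Product C. Lowest rate is 4.37% → Product A.

Product A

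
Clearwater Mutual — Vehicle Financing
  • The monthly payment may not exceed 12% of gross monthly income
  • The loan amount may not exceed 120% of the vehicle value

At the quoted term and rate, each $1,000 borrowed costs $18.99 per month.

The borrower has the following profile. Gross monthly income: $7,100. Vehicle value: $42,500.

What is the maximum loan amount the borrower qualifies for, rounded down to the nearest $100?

$44,800

Payment cap: 12% × $7,100 = $852/month.
At $18.99 per $1,000, that supports 852/18.99 × 1,000 ≈ $44,865 → $44,800.
LTV cap: 120% × $42,500 = $51,000 → $51,000.
Binding constraint: payment-to-income.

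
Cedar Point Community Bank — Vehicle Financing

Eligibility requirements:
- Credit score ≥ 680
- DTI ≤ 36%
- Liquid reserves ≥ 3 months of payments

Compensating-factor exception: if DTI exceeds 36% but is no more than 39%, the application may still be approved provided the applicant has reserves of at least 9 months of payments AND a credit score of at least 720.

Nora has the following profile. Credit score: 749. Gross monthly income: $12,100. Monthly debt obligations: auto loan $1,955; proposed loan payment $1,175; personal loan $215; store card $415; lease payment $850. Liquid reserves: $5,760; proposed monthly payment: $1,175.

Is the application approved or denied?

Credit score 749 ≥ 680 (meets base)
Total debts = (1,955 + 1,175 + 215 + 415 + 850) = 4,610. DTI = 4,610/12,100 = 38.1% > 36% — standard DTI limit exceeded.
Reserves: 5,760 ÷ 1,175 = 4.9 months (meets 3-month minimum)
DTI 38.1% is within the 36%–39% exception band; checking compensating factors.
Reserves 4.9 < 9 months; credit score 749 ≥ 720.
Compensating-factor requirement not fully met.

Denied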